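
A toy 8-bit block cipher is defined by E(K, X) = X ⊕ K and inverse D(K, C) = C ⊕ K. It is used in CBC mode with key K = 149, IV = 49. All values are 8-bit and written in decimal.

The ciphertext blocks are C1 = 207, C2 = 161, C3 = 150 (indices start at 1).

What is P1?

P1 = 107

CBC decryption: P_i = D(K, C_i) ⊕ C_{i−1}, with C_{0} = IV.
P1: D(K, 207) = 90; 90 ⊕ 49 = 107.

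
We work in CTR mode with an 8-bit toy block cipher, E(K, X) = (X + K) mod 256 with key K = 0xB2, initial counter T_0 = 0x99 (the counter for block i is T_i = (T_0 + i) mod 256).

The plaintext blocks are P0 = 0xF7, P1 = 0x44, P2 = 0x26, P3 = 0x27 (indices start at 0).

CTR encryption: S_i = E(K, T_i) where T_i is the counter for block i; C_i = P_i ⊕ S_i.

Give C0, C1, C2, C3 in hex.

C0: T = 0x99, S = E(K, T) = 0x4B; 0xF7 ⊕ 0x4B = 0xBC.
C1: T = 0x9A, S = E(K, T) = 0x4C; 0x44 ⊕ 0x4C = 0x08.
C2: T = 0x9B, S = E(K, T) = 0x4D; 0x26 ⊕ 0x4D = 0x6B.
C3: T = 0x9C, S = E(K, T) = 0x4E; 0x27 ⊕ 0x4E = 0x69.

C0 = 0xBC, C1 = 0x08, C2 = 0x6B, C3 = 0x69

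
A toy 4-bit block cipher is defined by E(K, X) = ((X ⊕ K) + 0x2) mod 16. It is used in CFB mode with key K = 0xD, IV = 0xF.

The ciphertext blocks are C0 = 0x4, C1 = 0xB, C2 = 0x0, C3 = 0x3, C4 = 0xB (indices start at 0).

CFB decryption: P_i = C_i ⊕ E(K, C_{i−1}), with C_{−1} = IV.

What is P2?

P2 = 0x8

P2: E(K, 0xB) = 0x8; 0x0 ⊕ 0x8 = 0x8.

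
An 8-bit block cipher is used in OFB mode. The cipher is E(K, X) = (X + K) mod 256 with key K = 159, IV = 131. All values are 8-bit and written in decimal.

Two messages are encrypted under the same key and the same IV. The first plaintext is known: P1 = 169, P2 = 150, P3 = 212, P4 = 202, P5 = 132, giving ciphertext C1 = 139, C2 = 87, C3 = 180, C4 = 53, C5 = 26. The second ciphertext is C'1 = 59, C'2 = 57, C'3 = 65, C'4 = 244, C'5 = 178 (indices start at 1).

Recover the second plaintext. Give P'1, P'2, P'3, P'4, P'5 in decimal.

In OFB with a reused IV, both messages share the same keystream S_i, so C_i ⊕ C'_i = P_i ⊕ P'_i and thus P'_i = P_i ⊕ C_i ⊕ C'_i.
P'1: 169 ⊕ 139 ⊕ 59 = 25.
P'2: 150 ⊕ 87 ⊕ 57 = 248.
P'3: 212 ⊕ 180 ⊕ 65 = 33.
P'4: 202 ⊕ 53 ⊕ 244 = 11.
P'5: 132 ⊕ 26 ⊕ 178 = 44.

P'1 = 25, P'2 = 248, P'3 = 33, P'4 = 11, P'5 = 44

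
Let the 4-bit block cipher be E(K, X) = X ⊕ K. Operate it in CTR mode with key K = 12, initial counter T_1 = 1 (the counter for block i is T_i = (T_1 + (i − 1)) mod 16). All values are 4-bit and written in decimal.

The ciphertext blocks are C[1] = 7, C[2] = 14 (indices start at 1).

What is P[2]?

P[2] = 0

CTR decryption: S_i = E(K, T_i) where T_i is the counter for block i; P_i = C_i ⊕ S_i.
P[2]: T = 2, S = E(K, T) = 14; 14 ⊕ 14 = 0.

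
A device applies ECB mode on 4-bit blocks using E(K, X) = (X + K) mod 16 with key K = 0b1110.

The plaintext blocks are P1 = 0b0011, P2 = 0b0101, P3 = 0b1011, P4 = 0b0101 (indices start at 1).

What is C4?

C4 = 0b0011

ECB encryption: C_i = E(K, P_i).
C4: E(K, 0b0101) = 0b0011.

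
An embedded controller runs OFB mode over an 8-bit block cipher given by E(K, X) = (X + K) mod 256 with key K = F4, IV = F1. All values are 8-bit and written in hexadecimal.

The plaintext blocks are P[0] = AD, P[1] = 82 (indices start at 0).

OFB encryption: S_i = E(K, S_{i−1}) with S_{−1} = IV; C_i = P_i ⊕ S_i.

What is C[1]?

C[1] = 5B

C[0]: S = E(K, F1) = E5; AD ⊕ E5 = 48.
C[1]: S = E(K, E5) = D9; 82 ⊕ D9 = 5B.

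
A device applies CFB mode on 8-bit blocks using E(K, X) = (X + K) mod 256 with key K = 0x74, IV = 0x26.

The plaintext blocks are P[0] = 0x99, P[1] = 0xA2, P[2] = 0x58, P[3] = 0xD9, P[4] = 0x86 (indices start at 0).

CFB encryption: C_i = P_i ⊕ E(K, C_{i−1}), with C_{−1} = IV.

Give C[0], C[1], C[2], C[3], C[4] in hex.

C[0]: E(K, 0x26) = 0x9A; 0x99 ⊕ 0x9A = 0x03.
C[1]: E(K, 0x03) = 0x77; 0xA2 ⊕ 0x77 = 0xD5.
C[2]: E(K, 0xD5) = 0x49; 0x58 ⊕ 0x49 = 0x11.
C[3]: E(K, 0x11) = 0x85; 0xD9 ⊕ 0x85 = 0x5C.
C[4]: E(K, 0x5C) = 0xD0; 0x86 ⊕ 0xD0 = 0x56.

C[0] = 0x03, C[1] = 0xD5, C[2] = 0x11, C[3] = 0x5C, C[4] = 0x56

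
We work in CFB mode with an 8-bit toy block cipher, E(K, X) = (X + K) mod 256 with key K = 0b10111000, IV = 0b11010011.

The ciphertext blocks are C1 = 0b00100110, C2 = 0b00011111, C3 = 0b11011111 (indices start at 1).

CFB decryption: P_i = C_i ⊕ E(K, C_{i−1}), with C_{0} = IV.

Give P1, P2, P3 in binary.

P1: E(K, 0b11010011) = 0b10001011; 0b00100110 ⊕ 0b10001011 = 0b10101101.
P2: E(K, 0b00100110) = 0b11011110; 0b00011111 ⊕ 0b11011110 = 0b11000001.
P3: E(K, 0b00011111) = 0b11010111; 0b11011111 ⊕ 0b11010111 = 0b00001000.

P1 = 0b10101101, P2 = 0b11000001, P3 = 0b00001000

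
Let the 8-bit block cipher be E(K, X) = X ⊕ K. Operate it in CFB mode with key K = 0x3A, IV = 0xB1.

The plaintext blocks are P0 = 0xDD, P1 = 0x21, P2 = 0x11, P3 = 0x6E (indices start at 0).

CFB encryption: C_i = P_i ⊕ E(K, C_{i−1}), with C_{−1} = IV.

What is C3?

C3 = 0x32

C0: E(K, 0xB1) = 0x8B; 0xDD ⊕ 0x8B = 0x56.
C1: E(K, 0x56) = 0x6C; 0x21 ⊕ 0x6C = 0x4D.
C2: E(K, 0x4D) = 0x77; 0x11 ⊕ 0x77 = 0x66.
C3: E(K, 0x66) = 0x5C; 0x6E ⊕ 0x5C = 0x32.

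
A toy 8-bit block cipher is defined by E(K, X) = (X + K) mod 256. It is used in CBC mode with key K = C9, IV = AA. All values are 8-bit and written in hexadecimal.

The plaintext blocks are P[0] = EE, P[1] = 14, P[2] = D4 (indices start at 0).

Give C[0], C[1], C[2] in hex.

CBC encryption: C_i = E(K, P_i ⊕ C_{i−1}), with C_{−1} = IV.
C[0]: P[0] ⊕ AA = 44; E(K, 44) = 0D.
C[1]: P[1] ⊕ 0D = 19; E(K, 19) = E2.
C[2]: P[2] ⊕ E2 = 36; E(K, 36) = FF.

C[0] = 0D, C[1] = E2, C[2] = FF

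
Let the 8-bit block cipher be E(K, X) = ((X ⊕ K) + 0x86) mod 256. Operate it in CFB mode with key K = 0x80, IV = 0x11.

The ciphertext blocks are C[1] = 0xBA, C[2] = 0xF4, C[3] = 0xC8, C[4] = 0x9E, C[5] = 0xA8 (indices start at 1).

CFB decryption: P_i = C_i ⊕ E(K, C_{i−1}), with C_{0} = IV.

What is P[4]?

P[4] = 0x50

P[4]: E(K, 0xC8) = 0xCE; 0x9E ⊕ 0xCE = 0x50.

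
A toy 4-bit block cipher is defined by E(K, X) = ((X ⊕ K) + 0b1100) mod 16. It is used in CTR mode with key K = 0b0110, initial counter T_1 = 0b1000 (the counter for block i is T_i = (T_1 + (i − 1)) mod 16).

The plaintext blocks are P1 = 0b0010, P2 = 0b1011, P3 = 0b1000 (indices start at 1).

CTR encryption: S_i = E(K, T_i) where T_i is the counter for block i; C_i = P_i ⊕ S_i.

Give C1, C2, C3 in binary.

C1: T = 0b1000, S = E(K, T) = 0b1010; 0b0010 ⊕ 0b1010 = 0b1000.
C2: T = 0b1001, S = E(K, T) = 0b1011; 0b1011 ⊕ 0b1011 = 0b0000.
C3: T = 0b1010, S = E(K, T) = 0b1000; 0b1000 ⊕ 0b1000 = 0b0000.

C1 = 0b1000, C2 = 0b0000, C3 = 0b0000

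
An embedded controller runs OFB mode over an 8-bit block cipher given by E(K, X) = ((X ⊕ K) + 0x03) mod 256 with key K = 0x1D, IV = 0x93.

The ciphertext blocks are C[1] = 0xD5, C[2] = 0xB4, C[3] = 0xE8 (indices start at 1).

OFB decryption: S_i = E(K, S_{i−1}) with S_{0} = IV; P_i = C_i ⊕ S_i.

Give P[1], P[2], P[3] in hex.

P[1]: S = E(K, 0x93) = 0x91; 0xD5 ⊕ 0x91 = 0x44.
P[2]: S = E(K, 0x91) = 0x8F; 0xB4 ⊕ 0x8F = 0x3B.
P[3]: S = E(K, 0x8F) = 0x95; 0xE8 ⊕ 0x95 = 0x7D.

P[1] = 0x44, P[2] = 0x3B, P[3] = 0x7D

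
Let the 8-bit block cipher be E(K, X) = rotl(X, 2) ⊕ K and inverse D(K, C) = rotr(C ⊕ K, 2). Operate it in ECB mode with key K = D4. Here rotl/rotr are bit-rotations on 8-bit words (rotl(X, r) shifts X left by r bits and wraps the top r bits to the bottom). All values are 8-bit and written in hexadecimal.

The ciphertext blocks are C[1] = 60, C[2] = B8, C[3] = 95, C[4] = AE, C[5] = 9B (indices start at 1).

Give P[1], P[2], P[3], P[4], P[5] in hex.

ECB decryption: P_i = D(K, C_i).
P[1]: D(K, 60) = 2D.
P[2]: D(K, B8) = 1B.
P[3]: D(K, 95) = 50.
P[4]: D(K, AE) = 9E.
P[5]: D(K, 9B) = D3.

P[1] = 2D, P[2] = 1B, P[3] = 50, P[4] = 9E, P[5] = D3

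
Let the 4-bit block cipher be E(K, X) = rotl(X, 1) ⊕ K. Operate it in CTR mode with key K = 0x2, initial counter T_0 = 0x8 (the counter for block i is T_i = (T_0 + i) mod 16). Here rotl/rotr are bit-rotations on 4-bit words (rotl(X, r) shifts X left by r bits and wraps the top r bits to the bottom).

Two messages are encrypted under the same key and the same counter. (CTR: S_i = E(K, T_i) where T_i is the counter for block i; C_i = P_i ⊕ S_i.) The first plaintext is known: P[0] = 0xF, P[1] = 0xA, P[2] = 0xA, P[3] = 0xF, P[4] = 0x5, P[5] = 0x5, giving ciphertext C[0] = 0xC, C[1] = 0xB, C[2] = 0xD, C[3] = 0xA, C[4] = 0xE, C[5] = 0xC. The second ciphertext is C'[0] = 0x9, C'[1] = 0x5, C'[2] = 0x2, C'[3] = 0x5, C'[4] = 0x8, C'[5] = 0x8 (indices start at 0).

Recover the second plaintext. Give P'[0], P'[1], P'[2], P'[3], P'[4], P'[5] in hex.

In CTR with a reused counter, both messages share the same keystream S_i, so C_i ⊕ C'_i = P_i ⊕ P'_i and thus P'_i = P_i ⊕ C_i ⊕ C'_i.
P'[0]: 0xF ⊕ 0xC ⊕ 0x9 = 0xA.
P'[1]: 0xA ⊕ 0xB ⊕ 0x5 = 0x4.
P'[2]: 0xA ⊕ 0xD ⊕ 0x2 = 0x5.
P'[3]: 0xF ⊕ 0xA ⊕ 0x5 = 0x0.
P'[4]: 0x5 ⊕ 0xE ⊕ 0x8 = 0x3.
P'[5]: 0x5 ⊕ 0xC ⊕ 0x8 = 0x1.

P'[0] = 0xA, P'[1] = 0x4, P'[2] = 0x5, P'[3] = 0x0, P'[4] = 0x3, P'[5] = 0x1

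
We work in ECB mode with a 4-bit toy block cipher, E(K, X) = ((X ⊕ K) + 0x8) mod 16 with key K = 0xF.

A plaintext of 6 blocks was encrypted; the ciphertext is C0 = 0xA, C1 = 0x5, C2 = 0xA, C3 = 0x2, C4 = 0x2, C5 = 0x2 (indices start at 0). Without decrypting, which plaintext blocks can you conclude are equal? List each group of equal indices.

P0 = P2; P3 = P4 = P5

ECB encrypts each block independently with the same key, so equal ciphertext blocks imply equal plaintext blocks.
C0 = C2 = 0xA, so P0 = P2.
C3 = C4 = C5 = 0x2, so P3 = P4 = P5.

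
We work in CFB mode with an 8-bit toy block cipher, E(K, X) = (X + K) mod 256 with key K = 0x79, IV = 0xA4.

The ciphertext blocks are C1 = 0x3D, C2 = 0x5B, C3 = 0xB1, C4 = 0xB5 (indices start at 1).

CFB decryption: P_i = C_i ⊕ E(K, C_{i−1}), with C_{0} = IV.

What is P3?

P3: E(K, 0x5B) = 0xD4; 0xB1 ⊕ 0xD4 = 0x65.

P3 = 0x65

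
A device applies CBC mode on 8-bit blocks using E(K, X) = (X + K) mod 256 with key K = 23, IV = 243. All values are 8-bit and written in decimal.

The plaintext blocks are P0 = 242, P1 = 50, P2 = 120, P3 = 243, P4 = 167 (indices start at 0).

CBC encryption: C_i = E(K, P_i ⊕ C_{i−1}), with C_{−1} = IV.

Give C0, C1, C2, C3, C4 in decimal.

C0 = 24, C1 = 65, C2 = 80, C3 = 186, C4 = 52

C0: P0 ⊕ 243 = 1; E(K, 1) = 24.
C1: P1 ⊕ 24 = 42; E(K, 42) = 65.
C2: P2 ⊕ 65 = 57; E(K, 57) = 80.
C3: P3 ⊕ 80 = 163; E(K, 163) = 186.
C4: P4 ⊕ 186 = 29; E(K, 29) = 52.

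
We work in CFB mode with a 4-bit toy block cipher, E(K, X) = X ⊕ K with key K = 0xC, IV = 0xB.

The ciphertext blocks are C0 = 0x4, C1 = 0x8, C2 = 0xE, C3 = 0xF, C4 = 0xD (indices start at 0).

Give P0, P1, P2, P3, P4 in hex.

P0 = 0x3, P1 = 0x0, P2 = 0xA, P3 = 0xD, P4 = 0xE

CFB decryption: P_i = C_i ⊕ E(K, C_{i−1}), with C_{−1} = IV.
P0: E(K, 0xB) = 0x7; 0x4 ⊕ 0x7 = 0x3.
P1: E(K, 0x4) = 0x8; 0x8 ⊕ 0x8 = 0x0.
P2: E(K, 0x8) = 0x4; 0xE ⊕ 0x4 = 0xA.
P3: E(K, 0xE) = 0x2; 0xF ⊕ 0x2 = 0xD.
P4: E(K, 0xF) = 0x3; 0xD ⊕ 0x3 = 0xE.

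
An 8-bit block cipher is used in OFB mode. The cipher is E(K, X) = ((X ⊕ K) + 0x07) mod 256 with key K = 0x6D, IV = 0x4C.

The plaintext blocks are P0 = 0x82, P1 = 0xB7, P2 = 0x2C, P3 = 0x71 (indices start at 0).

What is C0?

OFB encryption: S_i = E(K, S_{i−1}) with S_{−1} = IV; C_i = P_i ⊕ S_i.
C0: S = E(K, 0x4C) = 0x28; 0x82 ⊕ 0x28 = 0xAA.

C0 = 0xAA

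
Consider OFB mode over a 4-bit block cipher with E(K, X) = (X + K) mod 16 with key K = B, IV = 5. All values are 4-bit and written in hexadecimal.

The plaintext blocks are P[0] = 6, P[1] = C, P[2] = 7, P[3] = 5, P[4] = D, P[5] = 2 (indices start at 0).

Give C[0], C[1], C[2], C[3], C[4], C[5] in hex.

OFB encryption: S_i = E(K, S_{i−1}) with S_{−1} = IV; C_i = P_i ⊕ S_i.
C[0]: S = E(K, 5) = 0; 6 ⊕ 0 = 6.
C[1]: S = E(K, 0) = B; C ⊕ B = 7.
C[2]: S = E(K, B) = 6; 7 ⊕ 6 = 1.
C[3]: S = E(K, 6) = 1; 5 ⊕ 1 = 4.
C[4]: S = E(K, 1) = C; D ⊕ C = 1.
C[5]: S = E(K, C) = 7; 2 ⊕ 7 = 5.

C[0] = 6, C[1] = 7, C[2] = 1, C[3] = 4, C[4] = 1, C[5] = 5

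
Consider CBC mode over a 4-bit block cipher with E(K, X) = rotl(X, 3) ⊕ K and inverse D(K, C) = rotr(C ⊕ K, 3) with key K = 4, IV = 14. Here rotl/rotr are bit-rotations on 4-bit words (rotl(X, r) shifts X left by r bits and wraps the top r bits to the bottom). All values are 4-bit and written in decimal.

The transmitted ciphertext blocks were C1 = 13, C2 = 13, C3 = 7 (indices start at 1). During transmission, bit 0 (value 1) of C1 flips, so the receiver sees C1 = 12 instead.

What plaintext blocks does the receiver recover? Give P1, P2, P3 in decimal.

CBC decryption: P_i = D(K, C_i) ⊕ C_{i−1}, with C_{0} = IV.
Only C1 changed, to 12. In CBC, a change in C_i garbles P_i and flips the same bit in P_{i+1}. Decrypting the received ciphertext:
P1: D(K, 12) = 1; 1 ⊕ 14 = 15.
P2: D(K, 13) = 3; 3 ⊕ 12 = 15.
P3: D(K, 7) = 6; 6 ⊕ 13 = 11.
Blocks that differ from the original plaintext: P1, P2.

P1 = 15, P2 = 15, P3 = 11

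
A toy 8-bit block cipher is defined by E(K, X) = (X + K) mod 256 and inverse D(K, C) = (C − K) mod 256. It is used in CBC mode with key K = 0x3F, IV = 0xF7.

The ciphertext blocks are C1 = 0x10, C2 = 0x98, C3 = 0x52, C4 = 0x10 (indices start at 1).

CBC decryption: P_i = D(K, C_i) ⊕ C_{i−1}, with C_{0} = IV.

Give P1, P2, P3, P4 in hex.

P1: D(K, 0x10) = 0xD1; 0xD1 ⊕ 0xF7 = 0x26.
P2: D(K, 0x98) = 0x59; 0x59 ⊕ 0x10 = 0x49.
P3: D(K, 0x52) = 0x13; 0x13 ⊕ 0x98 = 0x8B.
P4: D(K, 0x10) = 0xD1; 0xD1 ⊕ 0x52 = 0x83.

P1 = 0x26, P2 = 0x49, P3 = 0x8B, P4 = 0x83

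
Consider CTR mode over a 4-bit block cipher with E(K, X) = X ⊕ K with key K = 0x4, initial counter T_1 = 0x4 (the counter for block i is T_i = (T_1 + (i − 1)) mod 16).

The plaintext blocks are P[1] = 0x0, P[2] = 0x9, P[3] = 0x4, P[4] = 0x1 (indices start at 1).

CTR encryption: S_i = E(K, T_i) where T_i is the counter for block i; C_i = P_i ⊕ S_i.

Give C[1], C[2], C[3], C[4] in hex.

C[1] = 0x0, C[2] = 0x8, C[3] = 0x6, C[4] = 0x2

C[1]: T = 0x4, S = E(K, T) = 0x0; 0x0 ⊕ 0x0 = 0x0.
C[2]: T = 0x5, S = E(K, T) = 0x1; 0x9 ⊕ 0x1 = 0x8.
C[3]: T = 0x6, S = E(K, T) = 0x2; 0x4 ⊕ 0x2 = 0x6.
C[4]: T = 0x7, S = E(K, T) = 0x3; 0x1 ⊕ 0x3 = 0x2.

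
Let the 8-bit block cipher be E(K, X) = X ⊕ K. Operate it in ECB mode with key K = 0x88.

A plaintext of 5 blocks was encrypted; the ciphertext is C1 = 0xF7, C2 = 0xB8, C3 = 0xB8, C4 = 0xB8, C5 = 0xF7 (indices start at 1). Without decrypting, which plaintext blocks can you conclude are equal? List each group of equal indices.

ECB encrypts each block independently with the same key, so equal ciphertext blocks imply equal plaintext blocks.
C1 = C5 = 0xF7, so P1 = P5.
C2 = C3 = C4 = 0xB8, so P2 = P3 = P4.

P1 = P5; P2 = P3 = P4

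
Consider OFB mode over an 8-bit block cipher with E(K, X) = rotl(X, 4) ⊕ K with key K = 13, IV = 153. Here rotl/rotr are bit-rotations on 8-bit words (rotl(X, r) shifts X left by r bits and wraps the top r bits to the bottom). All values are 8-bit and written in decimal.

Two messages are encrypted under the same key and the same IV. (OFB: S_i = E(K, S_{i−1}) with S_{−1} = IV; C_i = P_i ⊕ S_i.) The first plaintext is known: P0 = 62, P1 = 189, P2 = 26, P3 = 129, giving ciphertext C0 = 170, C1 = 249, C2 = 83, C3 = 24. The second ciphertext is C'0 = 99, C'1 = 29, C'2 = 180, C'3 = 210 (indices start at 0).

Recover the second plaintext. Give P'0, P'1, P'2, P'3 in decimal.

P'0 = 247, P'1 = 89, P'2 = 253, P'3 = 75

In OFB with a reused IV, both messages share the same keystream S_i, so C_i ⊕ C'_i = P_i ⊕ P'_i and thus P'_i = P_i ⊕ C_i ⊕ C'_i.
P'0: 62 ⊕ 170 ⊕ 99 = 247.
P'1: 189 ⊕ 249 ⊕ 29 = 89.
P'2: 26 ⊕ 83 ⊕ 180 = 253.
P'3: 129 ⊕ 24 ⊕ 210 = 75.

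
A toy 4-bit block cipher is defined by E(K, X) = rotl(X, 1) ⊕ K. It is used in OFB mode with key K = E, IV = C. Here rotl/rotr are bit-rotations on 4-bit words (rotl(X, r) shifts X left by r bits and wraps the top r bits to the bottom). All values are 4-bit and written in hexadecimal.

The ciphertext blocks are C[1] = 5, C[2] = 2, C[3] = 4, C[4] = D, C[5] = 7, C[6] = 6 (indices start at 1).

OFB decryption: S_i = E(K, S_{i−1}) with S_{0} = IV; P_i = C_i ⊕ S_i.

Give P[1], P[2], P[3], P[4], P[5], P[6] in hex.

P[1] = 2, P[2] = 2, P[3] = A, P[4] = E, P[5] = F, P[6] = 9

P[1]: S = E(K, C) = 7; 5 ⊕ 7 = 2.
P[2]: S = E(K, 7) = 0; 2 ⊕ 0 = 2.
P[3]: S = E(K, 0) = E; 4 ⊕ E = A.
P[4]: S = E(K, E) = 3; D ⊕ 3 = E.
P[5]: S = E(K, 3) = 8; 7 ⊕ 8 = F.
P[6]: S = E(K, 8) = F; 6 ⊕ F = 9.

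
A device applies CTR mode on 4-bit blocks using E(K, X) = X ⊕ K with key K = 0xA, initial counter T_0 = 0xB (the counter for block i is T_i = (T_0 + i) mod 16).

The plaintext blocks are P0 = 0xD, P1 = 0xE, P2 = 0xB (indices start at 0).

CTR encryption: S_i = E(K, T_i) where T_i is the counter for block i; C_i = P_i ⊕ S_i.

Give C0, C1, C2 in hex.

C0 = 0xC, C1 = 0x8, C2 = 0xC

C0: T = 0xB, S = E(K, T) = 0x1; 0xD ⊕ 0x1 = 0xC.
C1: T = 0xC, S = E(K, T) = 0x6; 0xE ⊕ 0x6 = 0x8.
C2: T = 0xD, S = E(K, T) = 0x7; 0xB ⊕ 0x7 = 0xC.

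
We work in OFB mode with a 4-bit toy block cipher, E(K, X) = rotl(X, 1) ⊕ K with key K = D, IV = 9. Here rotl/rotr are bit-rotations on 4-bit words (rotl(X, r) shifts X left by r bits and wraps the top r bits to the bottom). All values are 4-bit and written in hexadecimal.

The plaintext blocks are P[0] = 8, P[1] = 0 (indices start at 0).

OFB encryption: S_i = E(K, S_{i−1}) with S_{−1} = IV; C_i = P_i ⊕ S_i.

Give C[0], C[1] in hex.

C[0] = 6, C[1] = 0

C[0]: S = E(K, 9) = E; 8 ⊕ E = 6.
C[1]: S = E(K, E) = 0; 0 ⊕ 0 = 0.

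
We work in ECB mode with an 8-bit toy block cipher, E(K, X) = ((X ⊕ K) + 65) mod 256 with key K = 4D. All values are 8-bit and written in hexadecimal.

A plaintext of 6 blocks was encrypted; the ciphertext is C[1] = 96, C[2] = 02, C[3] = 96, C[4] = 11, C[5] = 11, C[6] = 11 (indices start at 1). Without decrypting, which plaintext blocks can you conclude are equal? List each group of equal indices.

ECB encrypts each block independently with the same key, so equal ciphertext blocks imply equal plaintext blocks.
C[1] = C[3] = 96, so P[1] = P[3].
C[4] = C[5] = C[6] = 11, so P[4] = P[5] = P[6].

P[1] = P[3]; P[4] = P[5] = P[6]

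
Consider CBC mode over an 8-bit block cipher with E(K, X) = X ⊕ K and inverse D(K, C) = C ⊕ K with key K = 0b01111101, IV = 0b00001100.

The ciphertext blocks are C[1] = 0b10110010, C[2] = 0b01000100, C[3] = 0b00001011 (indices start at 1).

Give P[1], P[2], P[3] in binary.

P[1] = 0b11000011, P[2] = 0b10001011, P[3] = 0b00110010

CBC decryption: P_i = D(K, C_i) ⊕ C_{i−1}, with C_{0} = IV.
P[1]: D(K, 0b10110010) = 0b11001111; 0b11001111 ⊕ 0b00001100 = 0b11000011.
P[2]: D(K, 0b01000100) = 0b00111001; 0b00111001 ⊕ 0b10110010 = 0b10001011.
P[3]: D(K, 0b00001011) = 0b01110110; 0b01110110 ⊕ 0b01000100 = 0b00110010.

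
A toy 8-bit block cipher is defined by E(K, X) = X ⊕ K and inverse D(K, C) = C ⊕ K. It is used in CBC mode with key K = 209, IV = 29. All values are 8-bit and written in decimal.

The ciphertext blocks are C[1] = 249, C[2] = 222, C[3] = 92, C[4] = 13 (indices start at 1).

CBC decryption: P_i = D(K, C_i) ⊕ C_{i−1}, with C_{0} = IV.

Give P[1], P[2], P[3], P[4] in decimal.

P[1] = 53, P[2] = 246, P[3] = 83, P[4] = 128

P[1]: D(K, 249) = 40; 40 ⊕ 29 = 53.
P[2]: D(K, 222) = 15; 15 ⊕ 249 = 246.
P[3]: D(K, 92) = 141; 141 ⊕ 222 = 83.
P[4]: D(K, 13) = 220; 220 ⊕ 92 = 128.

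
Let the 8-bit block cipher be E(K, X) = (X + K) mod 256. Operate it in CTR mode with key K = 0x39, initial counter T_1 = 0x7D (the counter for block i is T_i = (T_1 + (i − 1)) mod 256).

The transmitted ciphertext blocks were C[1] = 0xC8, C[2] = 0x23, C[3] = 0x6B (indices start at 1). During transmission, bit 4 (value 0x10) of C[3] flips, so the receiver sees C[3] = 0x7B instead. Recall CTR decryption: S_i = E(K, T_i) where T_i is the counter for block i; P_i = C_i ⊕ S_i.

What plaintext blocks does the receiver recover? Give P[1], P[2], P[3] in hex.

Only C[3] changed, to 0x7B. In CTR, a change in C_i flips the same bit in P_i only; the keystream is unaffected. Decrypting the received ciphertext:
P[1]: T = 0x7D, S = E(K, T) = 0xB6; 0xC8 ⊕ 0xB6 = 0x7E.
P[2]: T = 0x7E, S = E(K, T) = 0xB7; 0x23 ⊕ 0xB7 = 0x94.
P[3]: T = 0x7F, S = E(K, T) = 0xB8; 0x7B ⊕ 0xB8 = 0xC3.
Blocks that differ from the original plaintext: P[3].

P[1] = 0x7E, P[2] = 0x94, P[3] = 0xC3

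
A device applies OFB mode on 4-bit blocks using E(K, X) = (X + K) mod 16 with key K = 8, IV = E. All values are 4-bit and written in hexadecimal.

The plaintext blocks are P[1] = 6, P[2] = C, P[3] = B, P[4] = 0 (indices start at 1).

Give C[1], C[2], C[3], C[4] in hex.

C[1] = 0, C[2] = 2, C[3] = D, C[4] = E

OFB encryption: S_i = E(K, S_{i−1}) with S_{0} = IV; C_i = P_i ⊕ S_i.
C[1]: S = E(K, E) = 6; 6 ⊕ 6 = 0.
C[2]: S = E(K, 6) = E; C ⊕ E = 2.
C[3]: S = E(K, E) = 6; B ⊕ 6 = D.
C[4]: S = E(K, 6) = E; 0 ⊕ E = E.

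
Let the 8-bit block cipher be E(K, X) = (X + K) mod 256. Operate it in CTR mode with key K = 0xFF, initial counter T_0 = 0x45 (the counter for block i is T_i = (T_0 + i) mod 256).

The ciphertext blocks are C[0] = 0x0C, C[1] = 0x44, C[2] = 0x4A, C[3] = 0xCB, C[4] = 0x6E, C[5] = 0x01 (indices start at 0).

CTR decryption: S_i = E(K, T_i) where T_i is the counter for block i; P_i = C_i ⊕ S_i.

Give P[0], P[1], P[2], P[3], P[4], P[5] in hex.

P[0] = 0x48, P[1] = 0x01, P[2] = 0x0C, P[3] = 0x8C, P[4] = 0x26, P[5] = 0x48

P[0]: T = 0x45, S = E(K, T) = 0x44; 0x0C ⊕ 0x44 = 0x48.
P[1]: T = 0x46, S = E(K, T) = 0x45; 0x44 ⊕ 0x45 = 0x01.
P[2]: T = 0x47, S = E(K, T) = 0x46; 0x4A ⊕ 0x46 = 0x0C.
P[3]: T = 0x48, S = E(K, T) = 0x47; 0xCB ⊕ 0x47 = 0x8C.
P[4]: T = 0x49, S = E(K, T) = 0x48; 0x6E ⊕ 0x48 = 0x26.
P[5]: T = 0x4A, S = E(K, T) = 0x49; 0x01 ⊕ 0x49 = 0x48.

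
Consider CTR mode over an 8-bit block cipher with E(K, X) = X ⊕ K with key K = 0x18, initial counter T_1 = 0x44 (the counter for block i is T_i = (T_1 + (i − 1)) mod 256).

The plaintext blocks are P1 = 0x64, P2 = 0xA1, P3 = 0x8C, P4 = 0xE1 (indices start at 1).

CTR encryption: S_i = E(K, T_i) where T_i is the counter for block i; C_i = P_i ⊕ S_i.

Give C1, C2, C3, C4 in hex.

C1: T = 0x44, S = E(K, T) = 0x5C; 0x64 ⊕ 0x5C = 0x38.
C2: T = 0x45, S = E(K, T) = 0x5D; 0xA1 ⊕ 0x5D = 0xFC.
C3: T = 0x46, S = E(K, T) = 0x5E; 0x8C ⊕ 0x5E = 0xD2.
C4: T = 0x47, S = E(K, T) = 0x5F; 0xE1 ⊕ 0x5F = 0xBE.

C1 = 0x38, C2 = 0xFC, C3 = 0xD2, C4 = 0xBE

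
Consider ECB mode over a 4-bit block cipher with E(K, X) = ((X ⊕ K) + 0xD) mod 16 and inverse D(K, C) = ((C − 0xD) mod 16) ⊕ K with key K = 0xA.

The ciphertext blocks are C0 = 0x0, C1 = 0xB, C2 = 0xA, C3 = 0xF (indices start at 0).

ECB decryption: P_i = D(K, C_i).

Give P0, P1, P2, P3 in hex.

P0 = 0x9, P1 = 0x4, P2 = 0x7, P3 = 0x8

P0: D(K, 0x0) = 0x9.
P1: D(K, 0xB) = 0x4.
P2: D(K, 0xA) = 0x7.
P3: D(K, 0xF) = 0x8.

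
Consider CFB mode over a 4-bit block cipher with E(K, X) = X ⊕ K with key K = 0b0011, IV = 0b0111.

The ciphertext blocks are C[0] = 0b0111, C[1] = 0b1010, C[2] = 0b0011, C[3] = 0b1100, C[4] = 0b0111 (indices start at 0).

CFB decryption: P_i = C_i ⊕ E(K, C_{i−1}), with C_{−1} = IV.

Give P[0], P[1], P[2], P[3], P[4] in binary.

P[0]: E(K, 0b0111) = 0b0100; 0b0111 ⊕ 0b0100 = 0b0011.
P[1]: E(K, 0b0111) = 0b0100; 0b1010 ⊕ 0b0100 = 0b1110.
P[2]: E(K, 0b1010) = 0b1001; 0b0011 ⊕ 0b1001 = 0b1010.
P[3]: E(K, 0b0011) = 0b0000; 0b1100 ⊕ 0b0000 = 0b1100.
P[4]: E(K, 0b1100) = 0b1111; 0b0111 ⊕ 0b1111 = 0b1000.

P[0] = 0b0011, P[1] = 0b1110, P[2] = 0b1010, P[3] = 0b1100, P[4] = 0b1000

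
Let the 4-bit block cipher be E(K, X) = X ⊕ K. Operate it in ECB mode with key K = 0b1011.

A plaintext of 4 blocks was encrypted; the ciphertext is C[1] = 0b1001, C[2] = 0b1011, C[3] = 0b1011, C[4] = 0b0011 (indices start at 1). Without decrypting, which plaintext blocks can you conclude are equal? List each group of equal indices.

P[2] = P[3]

ECB encrypts each block independently with the same key, so equal ciphertext blocks imply equal plaintext blocks.
C[2] = C[3] = 0b1011, so P[2] = P[3].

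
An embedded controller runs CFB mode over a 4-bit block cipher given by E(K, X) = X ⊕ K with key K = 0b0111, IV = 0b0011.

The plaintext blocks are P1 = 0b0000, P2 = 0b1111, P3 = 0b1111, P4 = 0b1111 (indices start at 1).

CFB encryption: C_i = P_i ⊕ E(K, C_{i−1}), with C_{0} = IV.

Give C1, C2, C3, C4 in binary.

C1: E(K, 0b0011) = 0b0100; 0b0000 ⊕ 0b0100 = 0b0100.
C2: E(K, 0b0100) = 0b0011; 0b1111 ⊕ 0b0011 = 0b1100.
C3: E(K, 0b1100) = 0b1011; 0b1111 ⊕ 0b1011 = 0b0100.
C4: E(K, 0b0100) = 0b0011; 0b1111 ⊕ 0b0011 = 0b1100.

C1 = 0b0100, C2 = 0b1100, C3 = 0b0100, C4 = 0b1100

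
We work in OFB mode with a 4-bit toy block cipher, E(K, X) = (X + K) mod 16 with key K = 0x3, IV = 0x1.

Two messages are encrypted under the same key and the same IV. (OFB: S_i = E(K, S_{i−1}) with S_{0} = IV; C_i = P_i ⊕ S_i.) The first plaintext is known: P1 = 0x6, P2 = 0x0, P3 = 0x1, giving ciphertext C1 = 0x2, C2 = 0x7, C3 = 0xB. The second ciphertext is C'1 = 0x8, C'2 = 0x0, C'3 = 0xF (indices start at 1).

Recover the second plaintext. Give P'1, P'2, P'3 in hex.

In OFB with a reused IV, both messages share the same keystream S_i, so C_i ⊕ C'_i = P_i ⊕ P'_i and thus P'_i = P_i ⊕ C_i ⊕ C'_i.
P'1: 0x6 ⊕ 0x2 ⊕ 0x8 = 0xC.
P'2: 0x0 ⊕ 0x7 ⊕ 0x0 = 0x7.
P'3: 0x1 ⊕ 0xB ⊕ 0xF = 0x5.

P'1 = 0xC, P'2 = 0x7, P'3 = 0x5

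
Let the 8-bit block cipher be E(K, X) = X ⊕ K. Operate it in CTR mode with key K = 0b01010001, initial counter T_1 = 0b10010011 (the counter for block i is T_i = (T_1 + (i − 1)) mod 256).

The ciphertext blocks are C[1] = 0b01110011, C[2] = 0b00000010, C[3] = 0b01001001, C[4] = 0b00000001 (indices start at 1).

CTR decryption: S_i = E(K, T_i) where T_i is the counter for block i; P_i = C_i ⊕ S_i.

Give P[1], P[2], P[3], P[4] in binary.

P[1] = 0b10110001, P[2] = 0b11000111, P[3] = 0b10001101, P[4] = 0b11000110

P[1]: T = 0b10010011, S = E(K, T) = 0b11000010; 0b01110011 ⊕ 0b11000010 = 0b10110001.
P[2]: T = 0b10010100, S = E(K, T) = 0b11000101; 0b00000010 ⊕ 0b11000101 = 0b11000111.
P[3]: T = 0b10010101, S = E(K, T) = 0b11000100; 0b01001001 ⊕ 0b11000100 = 0b10001101.
P[4]: T = 0b10010110, S = E(K, T) = 0b11000111; 0b00000001 ⊕ 0b11000111 = 0b11000110.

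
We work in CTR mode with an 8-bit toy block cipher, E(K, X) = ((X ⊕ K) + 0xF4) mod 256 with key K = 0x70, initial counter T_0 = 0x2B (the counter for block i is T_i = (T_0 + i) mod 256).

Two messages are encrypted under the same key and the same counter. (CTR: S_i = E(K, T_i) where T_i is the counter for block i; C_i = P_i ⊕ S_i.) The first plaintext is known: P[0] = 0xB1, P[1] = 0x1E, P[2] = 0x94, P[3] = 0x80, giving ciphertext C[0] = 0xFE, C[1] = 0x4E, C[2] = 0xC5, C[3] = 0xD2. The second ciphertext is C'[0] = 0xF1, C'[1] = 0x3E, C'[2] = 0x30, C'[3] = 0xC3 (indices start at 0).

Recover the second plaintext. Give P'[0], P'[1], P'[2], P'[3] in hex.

P'[0] = 0xBE, P'[1] = 0x6E, P'[2] = 0x61, P'[3] = 0x91

In CTR with a reused counter, both messages share the same keystream S_i, so C_i ⊕ C'_i = P_i ⊕ P'_i and thus P'_i = P_i ⊕ C_i ⊕ C'_i.
P'[0]: 0xB1 ⊕ 0xFE ⊕ 0xF1 = 0xBE.
P'[1]: 0x1E ⊕ 0x4E ⊕ 0x3E = 0x6E.
P'[2]: 0x94 ⊕ 0xC5 ⊕ 0x30 = 0x61.
P'[3]: 0x80 ⊕ 0xD2 ⊕ 0xC3 = 0x91.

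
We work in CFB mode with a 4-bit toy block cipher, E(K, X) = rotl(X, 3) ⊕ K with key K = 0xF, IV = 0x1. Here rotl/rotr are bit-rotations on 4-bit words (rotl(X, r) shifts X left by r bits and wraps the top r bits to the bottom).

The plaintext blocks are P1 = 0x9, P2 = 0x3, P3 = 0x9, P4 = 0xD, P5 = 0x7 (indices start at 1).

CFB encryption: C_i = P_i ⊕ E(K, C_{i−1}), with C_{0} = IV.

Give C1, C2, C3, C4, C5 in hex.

C1: E(K, 0x1) = 0x7; 0x9 ⊕ 0x7 = 0xE.
C2: E(K, 0xE) = 0x8; 0x3 ⊕ 0x8 = 0xB.
C3: E(K, 0xB) = 0x2; 0x9 ⊕ 0x2 = 0xB.
C4: E(K, 0xB) = 0x2; 0xD ⊕ 0x2 = 0xF.
C5: E(K, 0xF) = 0x0; 0x7 ⊕ 0x0 = 0x7.

C1 = 0xE, C2 = 0xB, C3 = 0xB, C4 = 0xF, C5 = 0x7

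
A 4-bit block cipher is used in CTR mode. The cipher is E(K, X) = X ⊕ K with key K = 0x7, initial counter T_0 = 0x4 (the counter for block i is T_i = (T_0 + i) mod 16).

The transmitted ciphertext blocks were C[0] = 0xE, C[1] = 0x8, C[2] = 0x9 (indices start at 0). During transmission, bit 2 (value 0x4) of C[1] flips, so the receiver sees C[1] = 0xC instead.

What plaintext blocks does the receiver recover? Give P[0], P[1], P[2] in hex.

CTR decryption: S_i = E(K, T_i) where T_i is the counter for block i; P_i = C_i ⊕ S_i.
Only C[1] changed, to 0xC. In CTR, a change in C_i flips the same bit in P_i only; the keystream is unaffected. Decrypting the received ciphertext:
P[0]: T = 0x4, S = E(K, T) = 0x3; 0xE ⊕ 0x3 = 0xD.
P[1]: T = 0x5, S = E(K, T) = 0x2; 0xC ⊕ 0x2 = 0xE.
P[2]: T = 0x6, S = E(K, T) = 0x1; 0x9 ⊕ 0x1 = 0x8.
Blocks that differ from the original plaintext: P[1].

P[0] = 0xD, P[1] = 0xE, P[2] = 0x8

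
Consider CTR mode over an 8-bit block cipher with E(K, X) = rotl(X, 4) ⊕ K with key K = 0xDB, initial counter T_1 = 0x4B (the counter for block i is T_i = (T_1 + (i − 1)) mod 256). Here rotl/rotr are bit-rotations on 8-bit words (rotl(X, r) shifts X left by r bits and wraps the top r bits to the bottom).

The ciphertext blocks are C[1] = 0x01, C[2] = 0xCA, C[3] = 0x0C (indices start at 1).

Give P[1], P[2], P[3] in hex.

CTR decryption: S_i = E(K, T_i) where T_i is the counter for block i; P_i = C_i ⊕ S_i.
P[1]: T = 0x4B, S = E(K, T) = 0x6F; 0x01 ⊕ 0x6F = 0x6E.
P[2]: T = 0x4C, S = E(K, T) = 0x1F; 0xCA ⊕ 0x1F = 0xD5.
P[3]: T = 0x4D, S = E(K, T) = 0x0F; 0x0C ⊕ 0x0F = 0x03.

P[1] = 0x6E, P[2] = 0xD5, P[3] = 0x03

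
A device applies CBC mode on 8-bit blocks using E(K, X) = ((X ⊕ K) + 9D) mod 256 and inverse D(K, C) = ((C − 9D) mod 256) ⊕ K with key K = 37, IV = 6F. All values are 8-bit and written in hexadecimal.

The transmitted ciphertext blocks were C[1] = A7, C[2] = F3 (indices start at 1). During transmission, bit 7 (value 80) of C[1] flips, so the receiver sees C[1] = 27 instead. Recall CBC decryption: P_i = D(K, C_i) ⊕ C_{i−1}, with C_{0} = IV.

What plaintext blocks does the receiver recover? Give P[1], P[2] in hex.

P[1] = D2, P[2] = 46

Only C[1] changed, to 27. In CBC, a change in C_i garbles P_i and flips the same bit in P_{i+1}. Decrypting the received ciphertext:
P[1]: D(K, 27) = BD; BD ⊕ 6F = D2.
P[2]: D(K, F3) = 61; 61 ⊕ 27 = 46.
Blocks that differ from the original plaintext: P[1], P[2].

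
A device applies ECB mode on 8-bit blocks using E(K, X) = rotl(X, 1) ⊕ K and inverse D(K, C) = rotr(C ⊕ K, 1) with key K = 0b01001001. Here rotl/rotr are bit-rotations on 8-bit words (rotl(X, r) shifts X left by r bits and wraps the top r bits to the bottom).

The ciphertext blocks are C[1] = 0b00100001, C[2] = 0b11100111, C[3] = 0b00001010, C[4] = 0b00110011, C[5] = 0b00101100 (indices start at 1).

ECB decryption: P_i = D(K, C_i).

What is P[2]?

P[2]: D(K, 0b11100111) = 0b01010111.

P[2] = 0b01010111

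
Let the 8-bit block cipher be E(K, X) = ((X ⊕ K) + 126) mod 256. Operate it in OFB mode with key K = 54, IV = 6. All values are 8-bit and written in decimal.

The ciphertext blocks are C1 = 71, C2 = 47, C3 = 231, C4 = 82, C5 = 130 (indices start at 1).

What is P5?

P5 = 12

OFB decryption: S_i = E(K, S_{i−1}) with S_{0} = IV; P_i = C_i ⊕ S_i.
P1: S = E(K, 6) = 174; 71 ⊕ 174 = 233.
P2: S = E(K, 174) = 22; 47 ⊕ 22 = 57.
P3: S = E(K, 22) = 158; 231 ⊕ 158 = 121.
P4: S = E(K, 158) = 38; 82 ⊕ 38 = 116.
P5: S = E(K, 38) = 142; 130 ⊕ 142 = 12.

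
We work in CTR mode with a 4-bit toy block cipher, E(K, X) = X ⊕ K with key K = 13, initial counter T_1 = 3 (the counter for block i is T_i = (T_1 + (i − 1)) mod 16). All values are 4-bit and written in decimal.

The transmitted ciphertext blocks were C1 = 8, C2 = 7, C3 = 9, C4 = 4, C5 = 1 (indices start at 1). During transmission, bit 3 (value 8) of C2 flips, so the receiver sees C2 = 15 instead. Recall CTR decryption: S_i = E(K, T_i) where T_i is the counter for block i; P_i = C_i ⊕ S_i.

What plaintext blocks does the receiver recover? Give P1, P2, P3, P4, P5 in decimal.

Only C2 changed, to 15. In CTR, a change in C_i flips the same bit in P_i only; the keystream is unaffected. Decrypting the received ciphertext:
P1: T = 3, S = E(K, T) = 14; 8 ⊕ 14 = 6.
P2: T = 4, S = E(K, T) = 9; 15 ⊕ 9 = 6.
P3: T = 5, S = E(K, T) = 8; 9 ⊕ 8 = 1.
P4: T = 6, S = E(K, T) = 11; 4 ⊕ 11 = 15.
P5: T = 7, S = E(K, T) = 10; 1 ⊕ 10 = 11.
Blocks that differ from the original plaintext: P2.

P1 = 6, P2 = 6, P3 = 1, P4 = 15, P5 = 11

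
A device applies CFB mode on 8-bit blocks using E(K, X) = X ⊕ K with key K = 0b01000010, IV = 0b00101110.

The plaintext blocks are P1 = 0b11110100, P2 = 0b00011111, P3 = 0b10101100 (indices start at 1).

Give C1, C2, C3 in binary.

CFB encryption: C_i = P_i ⊕ E(K, C_{i−1}), with C_{0} = IV.
C1: E(K, 0b00101110) = 0b01101100; 0b11110100 ⊕ 0b01101100 = 0b10011000.
C2: E(K, 0b10011000) = 0b11011010; 0b00011111 ⊕ 0b11011010 = 0b11000101.
C3: E(K, 0b11000101) = 0b10000111; 0b10101100 ⊕ 0b10000111 = 0b00101011.

C1 = 0b10011000, C2 = 0b11000101, C3 = 0b00101011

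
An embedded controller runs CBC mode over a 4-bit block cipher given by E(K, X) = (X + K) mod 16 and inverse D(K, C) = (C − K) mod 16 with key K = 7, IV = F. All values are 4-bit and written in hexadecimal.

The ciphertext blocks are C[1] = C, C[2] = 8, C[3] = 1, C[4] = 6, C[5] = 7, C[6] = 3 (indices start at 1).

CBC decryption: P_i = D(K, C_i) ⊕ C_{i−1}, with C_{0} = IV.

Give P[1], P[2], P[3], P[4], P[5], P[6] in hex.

P[1]: D(K, C) = 5; 5 ⊕ F = A.
P[2]: D(K, 8) = 1; 1 ⊕ C = D.
P[3]: D(K, 1) = A; A ⊕ 8 = 2.
P[4]: D(K, 6) = F; F ⊕ 1 = E.
P[5]: D(K, 7) = 0; 0 ⊕ 6 = 6.
P[6]: D(K, 3) = C; C ⊕ 7 = B.

P[1] = A, P[2] = D, P[3] = 2, P[4] = E, P[5] = 6, P[6] = B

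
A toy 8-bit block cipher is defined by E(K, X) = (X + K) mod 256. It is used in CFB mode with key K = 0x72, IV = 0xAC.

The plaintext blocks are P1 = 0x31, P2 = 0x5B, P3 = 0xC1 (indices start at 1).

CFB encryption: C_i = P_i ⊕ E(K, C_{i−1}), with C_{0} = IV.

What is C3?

C1: E(K, 0xAC) = 0x1E; 0x31 ⊕ 0x1E = 0x2F.
C2: E(K, 0x2F) = 0xA1; 0x5B ⊕ 0xA1 = 0xFA.
C3: E(K, 0xFA) = 0x6C; 0xC1 ⊕ 0x6C = 0xAD.

C3 = 0xAD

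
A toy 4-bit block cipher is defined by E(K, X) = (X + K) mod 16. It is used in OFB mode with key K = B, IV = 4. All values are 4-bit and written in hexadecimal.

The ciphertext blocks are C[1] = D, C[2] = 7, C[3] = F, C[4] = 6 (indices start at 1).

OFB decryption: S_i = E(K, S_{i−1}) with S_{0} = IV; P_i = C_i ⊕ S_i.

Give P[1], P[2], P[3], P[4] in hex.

P[1]: S = E(K, 4) = F; D ⊕ F = 2.
P[2]: S = E(K, F) = A; 7 ⊕ A = D.
P[3]: S = E(K, A) = 5; F ⊕ 5 = A.
P[4]: S = E(K, 5) = 0; 6 ⊕ 0 = 6.

P[1] = 2, P[2] = D, P[3] = A, P[4] = 6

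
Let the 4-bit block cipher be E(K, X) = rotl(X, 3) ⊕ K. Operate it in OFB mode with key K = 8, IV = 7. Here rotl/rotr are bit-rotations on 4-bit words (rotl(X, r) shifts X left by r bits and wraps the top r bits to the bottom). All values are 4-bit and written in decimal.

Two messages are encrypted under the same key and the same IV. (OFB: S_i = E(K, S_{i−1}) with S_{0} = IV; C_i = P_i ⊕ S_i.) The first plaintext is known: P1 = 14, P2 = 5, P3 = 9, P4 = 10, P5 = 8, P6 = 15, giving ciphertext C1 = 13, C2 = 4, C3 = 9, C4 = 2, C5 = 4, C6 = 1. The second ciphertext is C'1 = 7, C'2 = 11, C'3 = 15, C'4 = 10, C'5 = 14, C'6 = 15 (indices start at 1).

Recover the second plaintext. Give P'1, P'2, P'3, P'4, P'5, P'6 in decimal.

In OFB with a reused IV, both messages share the same keystream S_i, so C_i ⊕ C'_i = P_i ⊕ P'_i and thus P'_i = P_i ⊕ C_i ⊕ C'_i.
P'1: 14 ⊕ 13 ⊕ 7 = 4.
P'2: 5 ⊕ 4 ⊕ 11 = 10.
P'3: 9 ⊕ 9 ⊕ 15 = 15.
P'4: 10 ⊕ 2 ⊕ 10 = 2.
P'5: 8 ⊕ 4 ⊕ 14 = 2.
P'6: 15 ⊕ 1 ⊕ 15 = 1.

P'1 = 4, P'2 = 10, P'3 = 15, P'4 = 2, P'5 = 2, P'6 = 1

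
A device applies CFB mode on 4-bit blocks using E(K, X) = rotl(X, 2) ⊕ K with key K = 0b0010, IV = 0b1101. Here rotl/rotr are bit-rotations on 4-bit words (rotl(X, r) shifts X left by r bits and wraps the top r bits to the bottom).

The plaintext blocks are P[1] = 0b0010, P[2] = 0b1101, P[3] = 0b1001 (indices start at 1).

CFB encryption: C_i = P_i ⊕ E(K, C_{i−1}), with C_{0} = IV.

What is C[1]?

C[1] = 0b0111

C[1]: E(K, 0b1101) = 0b0101; 0b0010 ⊕ 0b0101 = 0b0111.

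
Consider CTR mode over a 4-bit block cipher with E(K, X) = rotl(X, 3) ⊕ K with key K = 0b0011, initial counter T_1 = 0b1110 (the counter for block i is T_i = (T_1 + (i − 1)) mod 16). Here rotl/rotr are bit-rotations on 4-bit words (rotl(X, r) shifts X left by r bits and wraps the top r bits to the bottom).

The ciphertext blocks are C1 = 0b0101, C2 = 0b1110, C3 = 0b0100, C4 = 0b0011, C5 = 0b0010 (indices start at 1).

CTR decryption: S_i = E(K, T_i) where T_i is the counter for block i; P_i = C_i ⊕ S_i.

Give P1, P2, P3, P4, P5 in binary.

P1: T = 0b1110, S = E(K, T) = 0b0100; 0b0101 ⊕ 0b0100 = 0b0001.
P2: T = 0b1111, S = E(K, T) = 0b1100; 0b1110 ⊕ 0b1100 = 0b0010.
P3: T = 0b0000, S = E(K, T) = 0b0011; 0b0100 ⊕ 0b0011 = 0b0111.
P4: T = 0b0001, S = E(K, T) = 0b1011; 0b0011 ⊕ 0b1011 = 0b1000.
P5: T = 0b0010, S = E(K, T) = 0b0010; 0b0010 ⊕ 0b0010 = 0b0000.

P1 = 0b0001, P2 = 0b0010, P3 = 0b0111, P4 = 0b1000, P5 = 0b0000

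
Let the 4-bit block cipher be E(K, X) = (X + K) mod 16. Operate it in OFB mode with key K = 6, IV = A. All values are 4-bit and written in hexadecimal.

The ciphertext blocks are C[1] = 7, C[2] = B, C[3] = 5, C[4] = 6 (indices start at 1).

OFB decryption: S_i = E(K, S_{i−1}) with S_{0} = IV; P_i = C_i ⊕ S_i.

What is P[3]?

P[3] = 9

P[1]: S = E(K, A) = 0; 7 ⊕ 0 = 7.
P[2]: S = E(K, 0) = 6; B ⊕ 6 = D.
P[3]: S = E(K, 6) = C; 5 ⊕ C = 9.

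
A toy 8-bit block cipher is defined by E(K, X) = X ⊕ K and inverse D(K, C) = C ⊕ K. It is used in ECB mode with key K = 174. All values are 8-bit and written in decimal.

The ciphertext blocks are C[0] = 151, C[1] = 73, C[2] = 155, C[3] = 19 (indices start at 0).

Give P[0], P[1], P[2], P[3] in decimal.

ECB decryption: P_i = D(K, C_i).
P[0]: D(K, 151) = 57.
P[1]: D(K, 73) = 231.
P[2]: D(K, 155) = 53.
P[3]: D(K, 19) = 189.

P[0] = 57, P[1] = 231, P[2] = 53, P[3] = 189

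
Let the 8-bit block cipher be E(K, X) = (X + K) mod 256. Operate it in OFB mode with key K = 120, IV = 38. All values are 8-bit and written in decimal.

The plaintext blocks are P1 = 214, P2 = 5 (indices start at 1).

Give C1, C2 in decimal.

C1 = 72, C2 = 19

OFB encryption: S_i = E(K, S_{i−1}) with S_{0} = IV; C_i = P_i ⊕ S_i.
C1: S = E(K, 38) = 158; 214 ⊕ 158 = 72.
C2: S = E(K, 158) = 22; 5 ⊕ 22 = 19.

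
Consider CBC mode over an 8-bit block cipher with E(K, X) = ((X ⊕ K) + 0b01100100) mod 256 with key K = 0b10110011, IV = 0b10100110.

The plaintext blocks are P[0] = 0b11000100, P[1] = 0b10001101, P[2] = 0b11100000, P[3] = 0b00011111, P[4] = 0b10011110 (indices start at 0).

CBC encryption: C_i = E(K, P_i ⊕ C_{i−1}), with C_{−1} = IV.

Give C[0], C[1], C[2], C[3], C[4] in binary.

C[0] = 0b00110101, C[1] = 0b01101111, C[2] = 0b10100000, C[3] = 0b01110000, C[4] = 0b11000001

C[0]: P[0] ⊕ 0b10100110 = 0b01100010; E(K, 0b01100010) = 0b00110101.
C[1]: P[1] ⊕ 0b00110101 = 0b10111000; E(K, 0b10111000) = 0b01101111.
C[2]: P[2] ⊕ 0b01101111 = 0b10001111; E(K, 0b10001111) = 0b10100000.
C[3]: P[3] ⊕ 0b10100000 = 0b10111111; E(K, 0b10111111) = 0b01110000.
C[4]: P[4] ⊕ 0b01110000 = 0b11101110; E(K, 0b11101110) = 0b11000001.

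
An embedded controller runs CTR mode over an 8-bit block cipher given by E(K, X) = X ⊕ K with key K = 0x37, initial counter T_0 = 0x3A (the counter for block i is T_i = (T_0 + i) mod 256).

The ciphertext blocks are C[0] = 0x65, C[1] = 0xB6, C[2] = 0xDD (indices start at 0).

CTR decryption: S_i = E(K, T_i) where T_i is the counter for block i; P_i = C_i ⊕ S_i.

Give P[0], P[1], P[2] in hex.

P[0] = 0x68, P[1] = 0xBA, P[2] = 0xD6

P[0]: T = 0x3A, S = E(K, T) = 0x0D; 0x65 ⊕ 0x0D = 0x68.
P[1]: T = 0x3B, S = E(K, T) = 0x0C; 0xB6 ⊕ 0x0C = 0xBA.
P[2]: T = 0x3C, S = E(K, T) = 0x0B; 0xDD ⊕ 0x0B = 0xD6.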